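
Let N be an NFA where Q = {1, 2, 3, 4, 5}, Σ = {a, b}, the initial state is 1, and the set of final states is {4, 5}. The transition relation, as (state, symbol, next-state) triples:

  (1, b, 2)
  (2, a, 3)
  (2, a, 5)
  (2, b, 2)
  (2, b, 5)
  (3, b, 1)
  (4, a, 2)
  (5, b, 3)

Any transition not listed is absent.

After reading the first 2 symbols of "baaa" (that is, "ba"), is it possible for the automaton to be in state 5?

Start in {1}.
Read 'b': 1→{2}; now {2}.
Read 'a': 2→{3, 5}; now {3, 5}.
State 5 is in {3, 5}.

Yes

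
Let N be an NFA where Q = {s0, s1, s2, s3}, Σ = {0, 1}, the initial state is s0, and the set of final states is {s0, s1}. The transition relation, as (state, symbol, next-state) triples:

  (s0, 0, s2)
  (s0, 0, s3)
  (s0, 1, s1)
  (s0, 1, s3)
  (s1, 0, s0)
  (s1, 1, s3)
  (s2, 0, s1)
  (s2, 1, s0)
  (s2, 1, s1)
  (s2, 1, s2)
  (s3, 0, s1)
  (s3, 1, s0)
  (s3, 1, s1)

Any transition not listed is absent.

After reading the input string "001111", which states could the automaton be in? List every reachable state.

Start in {s0}.
Read '0': s0→{s2, s3}; now {s2, s3}.
Read '0': s2→{s1}, s3→{s1}; now {s1}.
Read '1': s1→{s3}; now {s3}.
Read '1': s3→{s0, s1}; now {s0, s1}.
Read '1': s0→{s1, s3}, s1→{s3}; now {s1, s3}.
Read '1': s1→{s3}, s3→{s0, s1}; now {s0, s1, s3}.

{s0, s1, s3}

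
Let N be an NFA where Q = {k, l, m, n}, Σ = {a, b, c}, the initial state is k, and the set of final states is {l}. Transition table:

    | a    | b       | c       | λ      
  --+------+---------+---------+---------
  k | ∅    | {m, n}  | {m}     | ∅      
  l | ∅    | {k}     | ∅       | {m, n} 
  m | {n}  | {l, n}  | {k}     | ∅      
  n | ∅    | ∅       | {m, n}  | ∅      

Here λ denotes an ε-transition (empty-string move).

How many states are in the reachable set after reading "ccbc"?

3

Start in {k}.
Read 'c': {k} → {m}.
Read 'c': {m} → {k}.
Read 'b': {k} → {m, n}.
Read 'c': {m, n} → {k, m, n}.
That set has 3 states.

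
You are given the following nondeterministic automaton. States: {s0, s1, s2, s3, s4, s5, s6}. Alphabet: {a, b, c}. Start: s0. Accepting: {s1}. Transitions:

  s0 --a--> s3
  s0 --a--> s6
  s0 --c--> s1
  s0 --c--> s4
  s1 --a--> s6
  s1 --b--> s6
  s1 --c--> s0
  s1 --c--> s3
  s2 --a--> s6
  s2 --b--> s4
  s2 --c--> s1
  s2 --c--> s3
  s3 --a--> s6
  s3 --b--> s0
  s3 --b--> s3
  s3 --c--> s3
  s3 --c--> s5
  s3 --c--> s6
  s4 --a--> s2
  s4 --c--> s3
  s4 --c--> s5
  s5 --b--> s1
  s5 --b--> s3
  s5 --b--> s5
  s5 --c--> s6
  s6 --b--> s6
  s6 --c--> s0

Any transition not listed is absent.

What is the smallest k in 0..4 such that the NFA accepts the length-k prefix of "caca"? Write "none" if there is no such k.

Start in {s0}.
Read 'c': {s0} → {s1, s4}.
None of the earlier sets intersect F, but {s1, s4} does.

1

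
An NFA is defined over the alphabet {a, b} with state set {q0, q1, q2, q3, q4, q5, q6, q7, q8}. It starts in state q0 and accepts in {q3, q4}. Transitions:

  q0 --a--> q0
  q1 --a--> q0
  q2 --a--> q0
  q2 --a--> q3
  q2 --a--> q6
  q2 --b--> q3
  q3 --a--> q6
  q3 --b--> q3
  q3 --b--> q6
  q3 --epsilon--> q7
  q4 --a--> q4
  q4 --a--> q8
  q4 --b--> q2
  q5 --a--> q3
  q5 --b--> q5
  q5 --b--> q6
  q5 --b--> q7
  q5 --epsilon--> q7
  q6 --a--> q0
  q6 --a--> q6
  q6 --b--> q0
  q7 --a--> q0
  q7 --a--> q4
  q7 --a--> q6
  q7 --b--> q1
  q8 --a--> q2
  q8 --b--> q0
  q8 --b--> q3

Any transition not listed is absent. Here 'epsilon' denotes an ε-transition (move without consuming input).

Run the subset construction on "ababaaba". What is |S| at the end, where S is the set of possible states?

0

Start in {q0}.
Read 'a': q0→{q0}; now {q0}.
Read 'b': q0→∅; now ∅.
The set is empty and remains empty for the remaining 6 symbols.
That set has 0 states.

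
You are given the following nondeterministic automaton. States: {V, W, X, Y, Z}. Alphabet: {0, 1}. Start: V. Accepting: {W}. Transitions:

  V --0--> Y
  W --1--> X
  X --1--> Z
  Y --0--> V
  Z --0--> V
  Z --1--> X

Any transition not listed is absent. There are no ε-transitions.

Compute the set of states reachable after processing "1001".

∅

Start in {V}.
Read '1': V→∅; now ∅.
The set is empty and remains empty for the remaining 3 symbols.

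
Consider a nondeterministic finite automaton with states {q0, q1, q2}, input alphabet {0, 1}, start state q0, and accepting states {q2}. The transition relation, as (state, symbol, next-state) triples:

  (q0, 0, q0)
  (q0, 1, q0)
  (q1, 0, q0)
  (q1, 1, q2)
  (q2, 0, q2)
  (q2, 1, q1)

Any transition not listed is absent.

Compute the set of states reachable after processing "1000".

{q0}

Start in {q0}.
Read '1': {q0} → {q0}.
Read '0': {q0} → {q0}.
Read '0': {q0} → {q0}.
Read '0': {q0} → {q0}.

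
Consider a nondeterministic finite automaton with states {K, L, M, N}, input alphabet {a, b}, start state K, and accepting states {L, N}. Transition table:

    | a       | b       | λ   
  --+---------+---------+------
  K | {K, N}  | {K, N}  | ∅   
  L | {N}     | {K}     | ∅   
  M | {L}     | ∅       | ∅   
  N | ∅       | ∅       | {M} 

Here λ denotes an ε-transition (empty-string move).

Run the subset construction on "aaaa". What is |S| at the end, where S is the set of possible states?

Start in {K}.
Read 'a': {K} → {K, M, N}.
Read 'a': {K, M, N} → {K, L, M, N}.
Read 'a': {K, L, M, N} → {K, L, M, N}.
Read 'a': {K, L, M, N} → {K, L, M, N}.
That set has 4 states.

4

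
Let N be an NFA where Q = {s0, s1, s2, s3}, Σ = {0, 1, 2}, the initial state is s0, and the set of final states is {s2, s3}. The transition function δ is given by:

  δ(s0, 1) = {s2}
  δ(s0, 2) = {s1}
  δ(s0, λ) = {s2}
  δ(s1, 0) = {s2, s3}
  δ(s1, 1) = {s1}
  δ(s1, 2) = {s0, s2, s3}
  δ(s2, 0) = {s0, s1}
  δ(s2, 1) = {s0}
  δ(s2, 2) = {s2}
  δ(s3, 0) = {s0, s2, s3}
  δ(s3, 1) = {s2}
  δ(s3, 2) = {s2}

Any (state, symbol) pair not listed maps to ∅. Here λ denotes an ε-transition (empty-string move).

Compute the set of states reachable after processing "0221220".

Start: ε-closure({s0}) = {s0, s2}.
Read '0': s0→∅, s2→{s0, s1}; union {s0, s1}; ε-closure = {s0, s1, s2}.
Read '2': s0→{s1}, s1→{s0, s2, s3}, s2→{s2}; now {s0, s1, s2, s3}.
Read '2': s0→{s1}, s1→{s0, s2, s3}, s2→{s2}, s3→{s2}; now {s0, s1, s2, s3}.
Read '1': s0→{s2}, s1→{s1}, s2→{s0}, s3→{s2}; now {s0, s1, s2}.
Read '2': s0→{s1}, s1→{s0, s2, s3}, s2→{s2}; now {s0, s1, s2, s3}.
Read '2': s0→{s1}, s1→{s0, s2, s3}, s2→{s2}, s3→{s2}; now {s0, s1, s2, s3}.
Read '0': s0→∅, s1→{s2, s3}, s2→{s0, s1}, s3→{s0, s2, s3}; now {s0, s1, s2, s3}.

{s0, s1, s2, s3}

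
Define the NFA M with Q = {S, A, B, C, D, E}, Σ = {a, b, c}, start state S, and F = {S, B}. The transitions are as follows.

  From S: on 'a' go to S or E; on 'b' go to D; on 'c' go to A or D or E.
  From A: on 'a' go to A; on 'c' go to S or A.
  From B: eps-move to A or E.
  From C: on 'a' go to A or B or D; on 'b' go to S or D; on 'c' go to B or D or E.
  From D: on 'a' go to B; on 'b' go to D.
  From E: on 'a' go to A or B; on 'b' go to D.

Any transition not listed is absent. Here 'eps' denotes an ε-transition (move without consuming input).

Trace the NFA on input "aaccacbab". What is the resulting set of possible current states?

{D}

Start in {S}.
Read 'a': S→{S, E}; now {S, E}.
Read 'a': S→{S, E}, E→{A, B}; now {S, A, B, E}.
Read 'c': S→{A, D, E}, A→{S, A}, B→∅, E→∅; now {S, A, D, E}.
Read 'c': S→{A, D, E}, A→{S, A}, D→∅, E→∅; now {S, A, D, E}.
Read 'a': S→{S, E}, A→{A}, D→{B}, E→{A, B}; now {S, A, B, E}.
Read 'c': S→{A, D, E}, A→{S, A}, B→∅, E→∅; now {S, A, D, E}.
Read 'b': S→{D}, A→∅, D→{D}, E→{D}; now {D}.
Read 'a': D→{B}; union {B}; ε-closure = {A, B, E}.
Read 'b': A→∅, B→∅, E→{D}; now {D}.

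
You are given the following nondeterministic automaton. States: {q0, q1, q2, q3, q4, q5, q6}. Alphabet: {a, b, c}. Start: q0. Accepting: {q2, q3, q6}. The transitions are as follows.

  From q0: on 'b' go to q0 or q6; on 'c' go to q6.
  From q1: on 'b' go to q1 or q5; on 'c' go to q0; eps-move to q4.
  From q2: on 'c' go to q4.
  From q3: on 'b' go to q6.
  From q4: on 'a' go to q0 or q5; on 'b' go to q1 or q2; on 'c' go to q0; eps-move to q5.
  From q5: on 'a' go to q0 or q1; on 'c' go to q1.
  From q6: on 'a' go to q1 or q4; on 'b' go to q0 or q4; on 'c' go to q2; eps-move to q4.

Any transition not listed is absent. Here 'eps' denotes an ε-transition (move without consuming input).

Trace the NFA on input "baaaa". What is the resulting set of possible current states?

Start in {q0}.
Read 'b': q0→{q0, q6}; union {q0, q6}; ε-closure = {q0, q4, q5, q6}.
Read 'a': q0→∅, q4→{q0, q5}, q5→{q0, q1}, q6→{q1, q4}; now {q0, q1, q4, q5}.
Read 'a': q0→∅, q1→∅, q4→{q0, q5}, q5→{q0, q1}; union {q0, q1, q5}; ε-closure = {q0, q1, q4, q5}.
Read 'a': q0→∅, q1→∅, q4→{q0, q5}, q5→{q0, q1}; union {q0, q1, q5}; ε-closure = {q0, q1, q4, q5}.
Read 'a': q0→∅, q1→∅, q4→{q0, q5}, q5→{q0, q1}; union {q0, q1, q5}; ε-closure = {q0, q1, q4, q5}.

{q0, q1, q4, q5}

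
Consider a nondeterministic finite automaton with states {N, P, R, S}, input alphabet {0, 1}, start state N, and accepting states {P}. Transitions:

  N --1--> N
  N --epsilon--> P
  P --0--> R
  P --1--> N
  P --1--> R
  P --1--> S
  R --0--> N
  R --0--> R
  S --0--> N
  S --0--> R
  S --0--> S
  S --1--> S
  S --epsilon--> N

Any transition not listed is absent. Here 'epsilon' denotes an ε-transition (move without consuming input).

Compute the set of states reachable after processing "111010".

{N, P, R, S}

Start: ε-closure({N}) = {N, P}.
Read '1': N→{N}, P→{N, R, S}; union {N, R, S}; ε-closure = {N, P, R, S}.
Read '1': N→{N}, P→{N, R, S}, R→∅, S→{S}; union {N, R, S}; ε-closure = {N, P, R, S}.
Read '1': N→{N}, P→{N, R, S}, R→∅, S→{S}; union {N, R, S}; ε-closure = {N, P, R, S}.
Read '0': N→∅, P→{R}, R→{N, R}, S→{N, R, S}; union {N, R, S}; ε-closure = {N, P, R, S}.
Read '1': N→{N}, P→{N, R, S}, R→∅, S→{S}; union {N, R, S}; ε-closure = {N, P, R, S}.
Read '0': N→∅, P→{R}, R→{N, R}, S→{N, R, S}; union {N, R, S}; ε-closure = {N, P, R, S}.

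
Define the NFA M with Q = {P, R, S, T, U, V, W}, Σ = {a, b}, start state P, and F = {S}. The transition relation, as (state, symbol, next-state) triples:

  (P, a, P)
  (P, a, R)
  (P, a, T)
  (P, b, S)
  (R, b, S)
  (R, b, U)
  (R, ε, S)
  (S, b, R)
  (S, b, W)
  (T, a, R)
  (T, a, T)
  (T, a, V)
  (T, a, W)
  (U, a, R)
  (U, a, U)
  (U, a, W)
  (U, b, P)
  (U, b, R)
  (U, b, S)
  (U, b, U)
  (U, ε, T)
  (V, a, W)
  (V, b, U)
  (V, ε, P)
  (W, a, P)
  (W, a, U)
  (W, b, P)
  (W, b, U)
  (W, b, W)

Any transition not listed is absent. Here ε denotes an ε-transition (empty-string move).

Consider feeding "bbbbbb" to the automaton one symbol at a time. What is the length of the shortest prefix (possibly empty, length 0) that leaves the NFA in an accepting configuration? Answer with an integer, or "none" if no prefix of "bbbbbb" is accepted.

Start in {P}.
Read 'b': P→{S}; now {S}.
None of the earlier sets intersect F, but {S} does.

1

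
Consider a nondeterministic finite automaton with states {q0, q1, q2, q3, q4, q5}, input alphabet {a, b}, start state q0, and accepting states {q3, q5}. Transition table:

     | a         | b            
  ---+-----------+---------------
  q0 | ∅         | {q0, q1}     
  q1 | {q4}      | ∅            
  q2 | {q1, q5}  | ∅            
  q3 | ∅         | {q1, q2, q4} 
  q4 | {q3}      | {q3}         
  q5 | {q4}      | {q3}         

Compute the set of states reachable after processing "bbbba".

{q4}

Start in {q0}.
Read 'b': {q0} → {q0, q1}.
Read 'b': {q0, q1} → {q0, q1}.
Read 'b': {q0, q1} → {q0, q1}.
Read 'b': {q0, q1} → {q0, q1}.
Read 'a': {q0, q1} → {q4}.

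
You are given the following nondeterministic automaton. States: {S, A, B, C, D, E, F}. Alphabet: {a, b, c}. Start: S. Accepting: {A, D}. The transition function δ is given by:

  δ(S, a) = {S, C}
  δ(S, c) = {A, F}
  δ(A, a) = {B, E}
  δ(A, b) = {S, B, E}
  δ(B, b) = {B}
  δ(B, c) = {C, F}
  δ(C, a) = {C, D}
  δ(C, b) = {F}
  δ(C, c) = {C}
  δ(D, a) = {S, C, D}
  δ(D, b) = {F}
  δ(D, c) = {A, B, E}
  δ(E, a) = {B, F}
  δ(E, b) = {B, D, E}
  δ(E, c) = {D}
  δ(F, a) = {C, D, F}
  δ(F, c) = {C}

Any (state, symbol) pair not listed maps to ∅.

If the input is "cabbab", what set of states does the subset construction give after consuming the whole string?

{B, F}

Start in {S}.
Read 'c': {S} → {A, F}.
Read 'a': {A, F} → {B, C, D, E, F}.
Read 'b': {B, C, D, E, F} → {B, D, E, F}.
Read 'b': {B, D, E, F} → {B, D, E, F}.
Read 'a': {B, D, E, F} → {S, B, C, D, F}.
Read 'b': {S, B, C, D, F} → {B, F}.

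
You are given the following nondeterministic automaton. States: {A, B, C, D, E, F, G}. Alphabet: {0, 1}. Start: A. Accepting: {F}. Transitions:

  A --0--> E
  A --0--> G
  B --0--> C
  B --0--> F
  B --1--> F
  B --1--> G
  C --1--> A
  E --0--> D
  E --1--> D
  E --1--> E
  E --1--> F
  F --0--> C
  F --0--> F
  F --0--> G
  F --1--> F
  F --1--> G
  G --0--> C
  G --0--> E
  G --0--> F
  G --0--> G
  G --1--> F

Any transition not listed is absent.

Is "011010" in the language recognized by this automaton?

Start in {A}.
Read '0': {A} → {E, G}.
Read '1': {E, G} → {D, E, F}.
Read '1': {D, E, F} → {D, E, F, G}.
Read '0': {D, E, F, G} → {C, D, E, F, G}.
Read '1': {C, D, E, F, G} → {A, D, E, F, G}.
Read '0': {A, D, E, F, G} → {C, D, E, F, G}.
The final set {C, D, E, F, G} contains the accepting state F.

Yes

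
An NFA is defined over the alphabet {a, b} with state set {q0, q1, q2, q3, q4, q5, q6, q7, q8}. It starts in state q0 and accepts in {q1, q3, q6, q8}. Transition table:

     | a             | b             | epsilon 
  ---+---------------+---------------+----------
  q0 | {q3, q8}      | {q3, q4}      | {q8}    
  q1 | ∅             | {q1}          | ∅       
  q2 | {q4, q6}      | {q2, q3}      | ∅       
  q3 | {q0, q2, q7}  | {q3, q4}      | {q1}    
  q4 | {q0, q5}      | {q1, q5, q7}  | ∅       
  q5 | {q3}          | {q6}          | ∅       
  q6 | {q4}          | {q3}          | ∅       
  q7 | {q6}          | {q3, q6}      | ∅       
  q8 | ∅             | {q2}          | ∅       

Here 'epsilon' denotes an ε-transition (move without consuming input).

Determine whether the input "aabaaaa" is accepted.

Yes

Start: ε-closure({q0}) = {q0, q8}.
Read 'a': {q0, q8} → {q1, q3, q8}.
Read 'a': {q1, q3, q8} → {q0, q2, q7, q8}.
Read 'b': {q0, q2, q7, q8} → {q1, q2, q3, q4, q6}.
Read 'a': {q1, q2, q3, q4, q6} → {q0, q2, q4, q5, q6, q7, q8}.
Read 'a': {q0, q2, q4, q5, q6, q7, q8} → {q0, q1, q3, q4, q5, q6, q8}.
Read 'a': {q0, q1, q3, q4, q5, q6, q8} → {q0, q1, q2, q3, q4, q5, q7, q8}.
Read 'a': {q0, q1, q2, q3, q4, q5, q7, q8} → {q0, q1, q2, q3, q4, q5, q6, q7, q8}.
The final set {q0, q1, q2, q3, q4, q5, q6, q7, q8} contains the accepting states q1, q3, q6, q8.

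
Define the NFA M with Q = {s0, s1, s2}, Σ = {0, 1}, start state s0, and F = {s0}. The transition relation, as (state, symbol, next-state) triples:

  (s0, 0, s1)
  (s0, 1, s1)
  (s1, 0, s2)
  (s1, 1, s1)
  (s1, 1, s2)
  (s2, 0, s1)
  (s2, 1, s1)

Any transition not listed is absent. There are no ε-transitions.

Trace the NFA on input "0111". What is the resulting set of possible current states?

Start in {s0}.
Read '0': s0→{s1}; now {s1}.
Read '1': s1→{s1, s2}; now {s1, s2}.
Read '1': s1→{s1, s2}, s2→{s1}; now {s1, s2}.
Read '1': s1→{s1, s2}, s2→{s1}; now {s1, s2}.

{s1, s2}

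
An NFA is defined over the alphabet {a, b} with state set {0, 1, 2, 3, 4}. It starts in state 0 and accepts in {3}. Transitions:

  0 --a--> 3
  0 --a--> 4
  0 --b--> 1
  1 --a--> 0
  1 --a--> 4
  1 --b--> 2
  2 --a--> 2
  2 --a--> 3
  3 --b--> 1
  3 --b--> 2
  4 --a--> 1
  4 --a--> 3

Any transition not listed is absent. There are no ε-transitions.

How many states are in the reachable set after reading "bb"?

Start in {0}.
Read 'b': {0} → {1}.
Read 'b': {1} → {2}.
That set has 1 state.

1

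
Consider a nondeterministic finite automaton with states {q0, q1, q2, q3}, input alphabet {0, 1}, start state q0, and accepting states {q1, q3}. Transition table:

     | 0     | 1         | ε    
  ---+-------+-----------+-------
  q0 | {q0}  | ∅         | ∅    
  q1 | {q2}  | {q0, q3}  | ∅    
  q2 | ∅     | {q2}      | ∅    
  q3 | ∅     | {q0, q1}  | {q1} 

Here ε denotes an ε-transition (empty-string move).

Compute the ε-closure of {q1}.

Begin with {q1}.
No ε-moves leave this set, so the closure equals the set itself.

{q1}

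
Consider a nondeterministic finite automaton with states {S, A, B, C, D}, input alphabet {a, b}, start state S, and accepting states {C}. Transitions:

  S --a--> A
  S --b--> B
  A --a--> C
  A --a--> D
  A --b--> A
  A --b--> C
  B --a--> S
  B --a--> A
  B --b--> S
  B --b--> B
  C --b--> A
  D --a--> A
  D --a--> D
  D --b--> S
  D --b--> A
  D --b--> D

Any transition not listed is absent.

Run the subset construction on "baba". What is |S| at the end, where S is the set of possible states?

Start in {S}.
Read 'b': S→{B}; now {B}.
Read 'a': B→{S, A}; now {S, A}.
Read 'b': S→{B}, A→{A, C}; now {A, B, C}.
Read 'a': A→{C, D}, B→{S, A}, C→∅; now {S, A, C, D}.
That set has 4 states.

4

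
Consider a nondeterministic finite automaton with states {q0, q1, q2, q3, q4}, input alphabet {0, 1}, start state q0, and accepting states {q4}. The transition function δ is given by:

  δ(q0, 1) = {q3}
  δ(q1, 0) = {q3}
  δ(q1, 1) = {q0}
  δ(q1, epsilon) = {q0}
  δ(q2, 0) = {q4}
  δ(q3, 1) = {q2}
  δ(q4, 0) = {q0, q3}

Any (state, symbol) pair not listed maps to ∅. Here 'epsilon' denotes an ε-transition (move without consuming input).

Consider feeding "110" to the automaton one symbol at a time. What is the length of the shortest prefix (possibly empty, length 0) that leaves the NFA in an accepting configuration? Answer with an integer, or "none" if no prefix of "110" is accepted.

Start in {q0}.
Read '1': q0→{q3}; now {q3}.
Read '1': q3→{q2}; now {q2}.
Read '0': q2→{q4}; now {q4}.
None of the earlier sets intersect F, but {q4} does.

3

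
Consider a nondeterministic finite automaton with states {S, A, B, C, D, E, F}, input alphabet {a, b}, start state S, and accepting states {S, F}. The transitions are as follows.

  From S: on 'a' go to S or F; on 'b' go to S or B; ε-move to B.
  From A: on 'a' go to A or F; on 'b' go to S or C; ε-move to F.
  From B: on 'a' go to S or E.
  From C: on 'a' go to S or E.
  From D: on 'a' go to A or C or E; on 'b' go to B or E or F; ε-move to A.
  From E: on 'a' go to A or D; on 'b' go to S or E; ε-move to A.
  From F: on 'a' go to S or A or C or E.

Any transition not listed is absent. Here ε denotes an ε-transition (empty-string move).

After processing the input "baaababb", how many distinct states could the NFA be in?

Start: ε-closure({S}) = {S, B}.
Read 'b': {S, B} → {S, B}.
Read 'a': {S, B} → {S, A, B, E, F}.
Read 'a': {S, A, B, E, F} → {S, A, B, C, D, E, F}.
Read 'a': {S, A, B, C, D, E, F} → {S, A, B, C, D, E, F}.
Read 'b': {S, A, B, C, D, E, F} → {S, A, B, C, E, F}.
Read 'a': {S, A, B, C, E, F} → {S, A, B, C, D, E, F}.
Read 'b': {S, A, B, C, D, E, F} → {S, A, B, C, E, F}.
Read 'b': {S, A, B, C, E, F} → {S, A, B, C, E, F}.
That set has 6 states.

6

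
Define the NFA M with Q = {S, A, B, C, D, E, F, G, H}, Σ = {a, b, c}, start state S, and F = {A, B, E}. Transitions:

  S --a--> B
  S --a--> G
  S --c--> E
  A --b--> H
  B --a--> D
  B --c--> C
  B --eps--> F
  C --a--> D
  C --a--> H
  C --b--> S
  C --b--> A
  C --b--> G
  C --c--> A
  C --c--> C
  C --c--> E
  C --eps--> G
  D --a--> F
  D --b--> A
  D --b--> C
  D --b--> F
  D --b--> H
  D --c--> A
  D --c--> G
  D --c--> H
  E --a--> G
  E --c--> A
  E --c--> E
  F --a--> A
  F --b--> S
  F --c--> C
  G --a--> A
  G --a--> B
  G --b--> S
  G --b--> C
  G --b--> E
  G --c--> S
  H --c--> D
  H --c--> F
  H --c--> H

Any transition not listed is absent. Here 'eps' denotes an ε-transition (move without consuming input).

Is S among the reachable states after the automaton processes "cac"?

Start in {S}.
Read 'c': {S} → {E}.
Read 'a': {E} → {G}.
Read 'c': {G} → {S}.
State S is in {S}.

Yes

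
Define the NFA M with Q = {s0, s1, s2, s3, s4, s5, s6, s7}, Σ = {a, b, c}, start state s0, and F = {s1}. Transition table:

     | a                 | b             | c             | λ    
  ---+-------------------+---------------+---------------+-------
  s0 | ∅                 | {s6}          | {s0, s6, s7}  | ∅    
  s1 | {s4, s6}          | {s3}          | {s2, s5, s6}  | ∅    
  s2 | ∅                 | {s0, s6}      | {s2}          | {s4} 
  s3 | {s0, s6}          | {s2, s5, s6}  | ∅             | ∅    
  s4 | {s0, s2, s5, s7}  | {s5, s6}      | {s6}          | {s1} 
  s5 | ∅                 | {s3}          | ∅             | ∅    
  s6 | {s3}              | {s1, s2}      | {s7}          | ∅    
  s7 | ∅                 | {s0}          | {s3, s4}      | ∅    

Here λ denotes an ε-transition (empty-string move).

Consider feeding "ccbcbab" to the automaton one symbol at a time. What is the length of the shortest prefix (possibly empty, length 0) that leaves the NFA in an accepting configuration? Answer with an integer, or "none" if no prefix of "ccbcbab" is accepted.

Start in {s0}.
Read 'c': {s0} → {s0, s6, s7}.
Read 'c': {s0, s6, s7} → {s0, s1, s3, s4, s6, s7}.
None of the earlier sets intersect F, but {s0, s1, s3, s4, s6, s7} does.

2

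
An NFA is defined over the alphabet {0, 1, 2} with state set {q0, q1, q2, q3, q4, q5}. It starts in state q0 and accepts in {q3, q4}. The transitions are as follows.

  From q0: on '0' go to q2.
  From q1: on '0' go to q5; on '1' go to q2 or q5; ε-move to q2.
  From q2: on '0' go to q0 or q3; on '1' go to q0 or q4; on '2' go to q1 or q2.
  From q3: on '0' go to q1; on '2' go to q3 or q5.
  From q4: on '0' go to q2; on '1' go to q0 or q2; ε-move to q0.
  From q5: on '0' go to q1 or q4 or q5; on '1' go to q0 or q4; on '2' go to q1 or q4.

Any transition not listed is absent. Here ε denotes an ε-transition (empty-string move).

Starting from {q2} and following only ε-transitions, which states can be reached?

Begin with {q2}.
No ε-moves leave this set, so the closure equals the set itself.

{q2}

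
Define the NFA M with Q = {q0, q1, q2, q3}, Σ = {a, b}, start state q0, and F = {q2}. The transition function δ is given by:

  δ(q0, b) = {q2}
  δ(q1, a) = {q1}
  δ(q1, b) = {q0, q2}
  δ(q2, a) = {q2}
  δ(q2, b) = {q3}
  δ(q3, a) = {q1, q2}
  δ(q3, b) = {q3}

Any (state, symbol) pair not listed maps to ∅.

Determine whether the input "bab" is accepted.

No

Start in {q0}.
Read 'b': q0→{q2}; now {q2}.
Read 'a': q2→{q2}; now {q2}.
Read 'b': q2→{q3}; now {q3}.
The final set {q3} contains no accepting state.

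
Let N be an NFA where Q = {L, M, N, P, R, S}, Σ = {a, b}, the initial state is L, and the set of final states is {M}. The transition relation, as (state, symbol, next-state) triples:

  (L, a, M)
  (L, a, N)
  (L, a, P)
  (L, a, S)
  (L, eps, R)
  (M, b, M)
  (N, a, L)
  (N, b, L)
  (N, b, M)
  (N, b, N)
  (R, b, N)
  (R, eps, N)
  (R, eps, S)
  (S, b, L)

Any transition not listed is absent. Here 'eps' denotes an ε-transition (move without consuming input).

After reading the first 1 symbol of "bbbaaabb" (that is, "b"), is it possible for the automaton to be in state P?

No

Start: ε-closure({L}) = {L, N, R, S}.
Read 'b': {L, N, R, S} → {L, M, N, R, S}.
State P is not in {L, M, N, R, S}.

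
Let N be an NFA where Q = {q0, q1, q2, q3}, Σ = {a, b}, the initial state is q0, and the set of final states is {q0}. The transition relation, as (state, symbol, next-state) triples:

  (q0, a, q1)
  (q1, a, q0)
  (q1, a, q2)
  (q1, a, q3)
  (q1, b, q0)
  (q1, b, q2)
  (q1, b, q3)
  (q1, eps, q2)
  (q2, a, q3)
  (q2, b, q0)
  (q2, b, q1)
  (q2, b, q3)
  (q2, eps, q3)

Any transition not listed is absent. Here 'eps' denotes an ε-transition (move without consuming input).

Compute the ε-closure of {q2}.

Begin with {q2}.
ε-move q2 → q3; add q3.

{q2, q3}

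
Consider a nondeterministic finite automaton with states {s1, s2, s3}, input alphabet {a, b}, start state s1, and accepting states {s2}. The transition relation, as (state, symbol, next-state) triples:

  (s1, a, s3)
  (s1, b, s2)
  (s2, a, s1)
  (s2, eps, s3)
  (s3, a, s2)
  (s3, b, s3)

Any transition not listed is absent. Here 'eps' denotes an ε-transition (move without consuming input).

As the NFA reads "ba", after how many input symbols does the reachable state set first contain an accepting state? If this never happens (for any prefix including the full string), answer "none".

1

Start in {s1}.
Read 'b': s1→{s2}; union {s2}; ε-closure = {s2, s3}.
None of the earlier sets intersect F, but {s2, s3} does.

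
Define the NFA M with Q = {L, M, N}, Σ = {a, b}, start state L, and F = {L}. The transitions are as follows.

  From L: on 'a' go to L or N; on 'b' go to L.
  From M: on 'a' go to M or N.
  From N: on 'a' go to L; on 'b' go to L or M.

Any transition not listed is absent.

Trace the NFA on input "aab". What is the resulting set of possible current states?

Start in {L}.
Read 'a': {L} → {L, N}.
Read 'a': {L, N} → {L, N}.
Read 'b': {L, N} → {L, M}.

{L, M}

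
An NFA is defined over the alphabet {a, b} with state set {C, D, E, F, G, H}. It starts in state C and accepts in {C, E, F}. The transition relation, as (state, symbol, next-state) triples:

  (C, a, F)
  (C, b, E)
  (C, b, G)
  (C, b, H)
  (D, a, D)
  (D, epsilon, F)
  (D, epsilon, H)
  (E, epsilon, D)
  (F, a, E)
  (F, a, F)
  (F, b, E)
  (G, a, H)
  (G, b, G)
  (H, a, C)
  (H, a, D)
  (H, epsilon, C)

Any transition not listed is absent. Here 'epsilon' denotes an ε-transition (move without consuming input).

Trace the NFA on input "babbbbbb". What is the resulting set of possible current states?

{C, D, E, F, G, H}

Start in {C}.
Read 'b': C→{E, G, H}; union {E, G, H}; ε-closure = {C, D, E, F, G, H}.
Read 'a': C→{F}, D→{D}, E→∅, F→{E, F}, G→{H}, H→{C, D}; now {C, D, E, F, H}.
Read 'b': C→{E, G, H}, D→∅, E→∅, F→{E}, H→∅; union {E, G, H}; ε-closure = {C, D, E, F, G, H}.
Read 'b': C→{E, G, H}, D→∅, E→∅, F→{E}, G→{G}, H→∅; union {E, G, H}; ε-closure = {C, D, E, F, G, H}.
Read 'b': C→{E, G, H}, D→∅, E→∅, F→{E}, G→{G}, H→∅; union {E, G, H}; ε-closure = {C, D, E, F, G, H}.
Read 'b': C→{E, G, H}, D→∅, E→∅, F→{E}, G→{G}, H→∅; union {E, G, H}; ε-closure = {C, D, E, F, G, H}.
Read 'b': C→{E, G, H}, D→∅, E→∅, F→{E}, G→{G}, H→∅; union {E, G, H}; ε-closure = {C, D, E, F, G, H}.
Read 'b': C→{E, G, H}, D→∅, E→∅, F→{E}, G→{G}, H→∅; union {E, G, H}; ε-closure = {C, D, E, F, G, H}.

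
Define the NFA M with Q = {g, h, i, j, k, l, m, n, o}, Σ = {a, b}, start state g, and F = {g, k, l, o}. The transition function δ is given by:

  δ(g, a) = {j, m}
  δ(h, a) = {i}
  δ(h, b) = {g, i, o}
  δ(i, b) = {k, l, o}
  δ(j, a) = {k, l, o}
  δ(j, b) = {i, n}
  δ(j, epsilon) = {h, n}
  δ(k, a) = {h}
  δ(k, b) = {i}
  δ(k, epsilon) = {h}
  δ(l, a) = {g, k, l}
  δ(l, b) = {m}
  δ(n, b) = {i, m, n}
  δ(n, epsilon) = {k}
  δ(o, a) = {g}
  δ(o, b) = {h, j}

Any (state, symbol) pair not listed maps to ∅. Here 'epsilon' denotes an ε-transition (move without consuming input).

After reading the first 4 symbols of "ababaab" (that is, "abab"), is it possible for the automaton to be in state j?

Start in {g}.
Read 'a': g→{j, m}; union {j, m}; ε-closure = {h, j, k, m, n}.
Read 'b': h→{g, i, o}, j→{i, n}, k→{i}, m→∅, n→{i, m, n}; union {g, i, m, n, o}; ε-closure = {g, h, i, k, m, n, o}.
Read 'a': g→{j, m}, h→{i}, i→∅, k→{h}, m→∅, n→∅, o→{g}; union {g, h, i, j, m}; ε-closure = {g, h, i, j, k, m, n}.
Read 'b': g→∅, h→{g, i, o}, i→{k, l, o}, j→{i, n}, k→{i}, m→∅, n→{i, m, n}; union {g, i, k, l, m, n, o}; ε-closure = {g, h, i, k, l, m, n, o}.
State j is not in {g, h, i, k, l, m, n, o}.

No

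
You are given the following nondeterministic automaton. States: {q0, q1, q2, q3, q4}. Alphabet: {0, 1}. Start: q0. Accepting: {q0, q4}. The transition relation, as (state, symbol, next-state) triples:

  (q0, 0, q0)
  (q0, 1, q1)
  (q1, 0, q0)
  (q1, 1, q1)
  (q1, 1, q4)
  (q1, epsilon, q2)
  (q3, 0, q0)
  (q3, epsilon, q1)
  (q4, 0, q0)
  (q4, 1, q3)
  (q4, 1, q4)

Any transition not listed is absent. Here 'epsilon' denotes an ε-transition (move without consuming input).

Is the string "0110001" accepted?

No

Start in {q0}.
Read '0': q0→{q0}; now {q0}.
Read '1': q0→{q1}; union {q1}; ε-closure = {q1, q2}.
Read '1': q1→{q1, q4}, q2→∅; union {q1, q4}; ε-closure = {q1, q2, q4}.
Read '0': q1→{q0}, q2→∅, q4→{q0}; now {q0}.
Read '0': q0→{q0}; now {q0}.
Read '0': q0→{q0}; now {q0}.
Read '1': q0→{q1}; union {q1}; ε-closure = {q1, q2}.
The final set {q1, q2} contains no accepting state.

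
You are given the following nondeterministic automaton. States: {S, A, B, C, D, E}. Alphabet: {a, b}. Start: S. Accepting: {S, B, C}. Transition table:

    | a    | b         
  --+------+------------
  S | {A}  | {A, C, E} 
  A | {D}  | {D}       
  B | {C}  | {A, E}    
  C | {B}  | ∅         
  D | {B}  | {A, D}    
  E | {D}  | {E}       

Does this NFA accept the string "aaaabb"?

No

Start in {S}.
Read 'a': S→{A}; now {A}.
Read 'a': A→{D}; now {D}.
Read 'a': D→{B}; now {B}.
Read 'a': B→{C}; now {C}.
Read 'b': C→∅; now ∅.
The set is empty and remains empty for the remaining 1 symbol.
The final set ∅ contains no accepting state.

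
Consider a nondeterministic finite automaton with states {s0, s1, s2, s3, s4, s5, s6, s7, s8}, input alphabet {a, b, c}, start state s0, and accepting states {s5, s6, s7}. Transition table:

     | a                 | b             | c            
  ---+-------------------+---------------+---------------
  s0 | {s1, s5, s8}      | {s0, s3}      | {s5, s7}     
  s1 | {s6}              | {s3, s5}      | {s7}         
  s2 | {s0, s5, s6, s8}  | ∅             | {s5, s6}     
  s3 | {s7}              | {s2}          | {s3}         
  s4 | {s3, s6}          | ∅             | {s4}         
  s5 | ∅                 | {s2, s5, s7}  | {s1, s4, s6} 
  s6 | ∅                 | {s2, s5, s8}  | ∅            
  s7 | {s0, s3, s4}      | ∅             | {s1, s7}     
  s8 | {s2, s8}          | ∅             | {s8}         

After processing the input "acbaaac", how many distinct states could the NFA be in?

Start in {s0}.
Read 'a': s0→{s1, s5, s8}; now {s1, s5, s8}.
Read 'c': s1→{s7}, s5→{s1, s4, s6}, s8→{s8}; now {s1, s4, s6, s7, s8}.
Read 'b': s1→{s3, s5}, s4→∅, s6→{s2, s5, s8}, s7→∅, s8→∅; now {s2, s3, s5, s8}.
Read 'a': s2→{s0, s5, s6, s8}, s3→{s7}, s5→∅, s8→{s2, s8}; now {s0, s2, s5, s6, s7, s8}.
Read 'a': s0→{s1, s5, s8}, s2→{s0, s5, s6, s8}, s5→∅, s6→∅, s7→{s0, s3, s4}, s8→{s2, s8}; now {s0, s1, s2, s3, s4, s5, s6, s8}.
Read 'a': s0→{s1, s5, s8}, s1→{s6}, s2→{s0, s5, s6, s8}, s3→{s7}, s4→{s3, s6}, s5→∅, s6→∅, s8→{s2, s8}; now {s0, s1, s2, s3, s5, s6, s7, s8}.
Read 'c': s0→{s5, s7}, s1→{s7}, s2→{s5, s6}, s3→{s3}, s5→{s1, s4, s6}, s6→∅, s7→{s1, s7}, s8→{s8}; now {s1, s3, s4, s5, s6, s7, s8}.
That set has 7 states.

7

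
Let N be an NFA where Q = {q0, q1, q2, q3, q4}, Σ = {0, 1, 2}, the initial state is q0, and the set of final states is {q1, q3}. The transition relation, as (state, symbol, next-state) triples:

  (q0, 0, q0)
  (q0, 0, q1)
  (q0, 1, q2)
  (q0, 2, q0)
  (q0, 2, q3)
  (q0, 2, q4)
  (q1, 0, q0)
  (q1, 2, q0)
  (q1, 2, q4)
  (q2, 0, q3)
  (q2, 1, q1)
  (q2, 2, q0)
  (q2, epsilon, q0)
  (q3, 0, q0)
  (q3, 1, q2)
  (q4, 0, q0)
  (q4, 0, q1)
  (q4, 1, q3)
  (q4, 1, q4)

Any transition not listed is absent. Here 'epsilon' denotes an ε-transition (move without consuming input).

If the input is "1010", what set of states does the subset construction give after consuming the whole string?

{q0, q1, q3}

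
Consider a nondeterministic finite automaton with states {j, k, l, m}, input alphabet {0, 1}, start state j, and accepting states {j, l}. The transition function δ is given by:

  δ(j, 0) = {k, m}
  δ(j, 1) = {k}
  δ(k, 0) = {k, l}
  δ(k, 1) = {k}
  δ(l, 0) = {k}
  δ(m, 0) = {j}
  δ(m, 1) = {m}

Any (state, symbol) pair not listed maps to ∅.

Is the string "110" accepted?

Yes

Start in {j}.
Read '1': {j} → {k}.
Read '1': {k} → {k}.
Read '0': {k} → {k, l}.
The final set {k, l} contains the accepting state l.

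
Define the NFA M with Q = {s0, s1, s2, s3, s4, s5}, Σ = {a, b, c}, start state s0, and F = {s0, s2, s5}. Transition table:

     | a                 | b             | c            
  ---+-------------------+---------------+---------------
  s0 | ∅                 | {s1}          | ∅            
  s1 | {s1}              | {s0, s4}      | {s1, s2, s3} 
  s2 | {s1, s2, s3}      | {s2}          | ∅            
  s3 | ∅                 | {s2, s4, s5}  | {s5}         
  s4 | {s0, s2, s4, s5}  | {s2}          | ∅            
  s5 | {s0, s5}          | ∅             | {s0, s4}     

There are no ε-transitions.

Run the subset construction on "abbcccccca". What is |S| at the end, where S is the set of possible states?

Start in {s0}.
Read 'a': s0→∅; now ∅.
The set is empty and remains empty for the remaining 9 symbols.
That set has 0 states.

0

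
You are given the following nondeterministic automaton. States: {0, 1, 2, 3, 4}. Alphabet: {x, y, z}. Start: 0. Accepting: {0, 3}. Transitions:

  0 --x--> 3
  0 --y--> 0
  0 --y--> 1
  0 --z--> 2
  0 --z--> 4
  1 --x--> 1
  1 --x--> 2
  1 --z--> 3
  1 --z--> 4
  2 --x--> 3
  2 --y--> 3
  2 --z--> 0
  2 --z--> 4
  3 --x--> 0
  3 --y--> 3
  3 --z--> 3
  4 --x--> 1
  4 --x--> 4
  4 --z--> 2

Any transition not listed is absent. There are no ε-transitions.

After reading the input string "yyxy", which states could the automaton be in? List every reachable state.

{3}

Start in {0}.
Read 'y': {0} → {0, 1}.
Read 'y': {0, 1} → {0, 1}.
Read 'x': {0, 1} → {1, 2, 3}.
Read 'y': {1, 2, 3} → {3}.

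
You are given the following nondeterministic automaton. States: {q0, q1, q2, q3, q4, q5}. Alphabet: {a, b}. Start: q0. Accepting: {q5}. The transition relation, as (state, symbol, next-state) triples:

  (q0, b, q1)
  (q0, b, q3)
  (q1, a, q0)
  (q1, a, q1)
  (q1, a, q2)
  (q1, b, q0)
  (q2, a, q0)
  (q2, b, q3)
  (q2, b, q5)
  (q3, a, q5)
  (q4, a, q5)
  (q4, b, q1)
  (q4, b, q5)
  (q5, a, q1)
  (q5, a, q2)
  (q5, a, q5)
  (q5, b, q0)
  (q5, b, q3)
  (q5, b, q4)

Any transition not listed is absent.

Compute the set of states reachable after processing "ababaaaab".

∅

Start in {q0}.
Read 'a': {q0} → ∅.
The set is empty and remains empty for the remaining 8 symbols.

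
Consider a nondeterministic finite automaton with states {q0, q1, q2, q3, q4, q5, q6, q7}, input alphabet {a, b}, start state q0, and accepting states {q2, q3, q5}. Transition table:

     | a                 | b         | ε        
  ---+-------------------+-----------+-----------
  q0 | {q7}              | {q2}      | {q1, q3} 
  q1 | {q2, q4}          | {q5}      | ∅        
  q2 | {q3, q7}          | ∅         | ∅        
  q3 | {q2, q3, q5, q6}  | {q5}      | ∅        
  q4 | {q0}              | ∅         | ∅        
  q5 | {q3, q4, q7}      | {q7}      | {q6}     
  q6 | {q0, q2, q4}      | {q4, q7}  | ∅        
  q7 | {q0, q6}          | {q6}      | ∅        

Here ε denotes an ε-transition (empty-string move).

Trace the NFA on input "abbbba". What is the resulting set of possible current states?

Start: ε-closure({q0}) = {q0, q1, q3}.
Read 'a': q0→{q7}, q1→{q2, q4}, q3→{q2, q3, q5, q6}; now {q2, q3, q4, q5, q6, q7}.
Read 'b': q2→∅, q3→{q5}, q4→∅, q5→{q7}, q6→{q4, q7}, q7→{q6}; now {q4, q5, q6, q7}.
Read 'b': q4→∅, q5→{q7}, q6→{q4, q7}, q7→{q6}; now {q4, q6, q7}.
Read 'b': q4→∅, q6→{q4, q7}, q7→{q6}; now {q4, q6, q7}.
Read 'b': q4→∅, q6→{q4, q7}, q7→{q6}; now {q4, q6, q7}.
Read 'a': q4→{q0}, q6→{q0, q2, q4}, q7→{q0, q6}; union {q0, q2, q4, q6}; ε-closure = {q0, q1, q2, q3, q4, q6}.

{q0, q1, q2, q3, q4, q6}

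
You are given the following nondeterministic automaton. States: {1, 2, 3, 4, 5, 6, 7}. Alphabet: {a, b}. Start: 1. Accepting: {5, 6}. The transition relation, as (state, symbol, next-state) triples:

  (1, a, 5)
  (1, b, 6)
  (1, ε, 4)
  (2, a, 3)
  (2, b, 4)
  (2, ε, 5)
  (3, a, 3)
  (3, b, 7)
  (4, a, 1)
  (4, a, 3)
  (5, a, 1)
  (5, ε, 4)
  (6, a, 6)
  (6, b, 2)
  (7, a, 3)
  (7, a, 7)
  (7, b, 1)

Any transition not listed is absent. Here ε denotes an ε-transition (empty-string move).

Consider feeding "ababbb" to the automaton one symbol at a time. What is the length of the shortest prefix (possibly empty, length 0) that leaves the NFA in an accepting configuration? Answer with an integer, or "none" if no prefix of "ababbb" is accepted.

Start: ε-closure({1}) = {1, 4}.
Read 'a': 1→{5}, 4→{1, 3}; union {1, 3, 5}; ε-closure = {1, 3, 4, 5}.
None of the earlier sets intersect F, but {1, 3, 4, 5} does.

1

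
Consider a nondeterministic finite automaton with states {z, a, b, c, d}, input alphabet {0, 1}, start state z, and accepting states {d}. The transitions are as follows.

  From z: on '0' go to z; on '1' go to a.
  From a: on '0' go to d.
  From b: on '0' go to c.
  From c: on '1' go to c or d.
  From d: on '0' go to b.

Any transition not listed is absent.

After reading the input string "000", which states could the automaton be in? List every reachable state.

{z}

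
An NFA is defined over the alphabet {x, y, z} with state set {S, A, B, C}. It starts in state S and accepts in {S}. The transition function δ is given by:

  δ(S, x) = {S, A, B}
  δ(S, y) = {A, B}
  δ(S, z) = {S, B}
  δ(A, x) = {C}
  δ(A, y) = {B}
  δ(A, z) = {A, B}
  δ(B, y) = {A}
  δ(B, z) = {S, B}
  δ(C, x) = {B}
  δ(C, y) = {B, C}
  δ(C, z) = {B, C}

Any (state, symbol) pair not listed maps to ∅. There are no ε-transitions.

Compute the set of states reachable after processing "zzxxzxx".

{S, A, B, C}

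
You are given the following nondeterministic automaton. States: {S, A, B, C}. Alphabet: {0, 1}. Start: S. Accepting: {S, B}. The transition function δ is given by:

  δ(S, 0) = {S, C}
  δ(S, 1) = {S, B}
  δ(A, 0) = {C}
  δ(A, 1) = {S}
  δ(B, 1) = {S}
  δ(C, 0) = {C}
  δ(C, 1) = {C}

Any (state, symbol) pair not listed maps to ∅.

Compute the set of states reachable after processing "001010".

Start in {S}.
Read '0': {S} → {S, C}.
Read '0': {S, C} → {S, C}.
Read '1': {S, C} → {S, B, C}.
Read '0': {S, B, C} → {S, C}.
Read '1': {S, C} → {S, B, C}.
Read '0': {S, B, C} → {S, C}.

{S, C}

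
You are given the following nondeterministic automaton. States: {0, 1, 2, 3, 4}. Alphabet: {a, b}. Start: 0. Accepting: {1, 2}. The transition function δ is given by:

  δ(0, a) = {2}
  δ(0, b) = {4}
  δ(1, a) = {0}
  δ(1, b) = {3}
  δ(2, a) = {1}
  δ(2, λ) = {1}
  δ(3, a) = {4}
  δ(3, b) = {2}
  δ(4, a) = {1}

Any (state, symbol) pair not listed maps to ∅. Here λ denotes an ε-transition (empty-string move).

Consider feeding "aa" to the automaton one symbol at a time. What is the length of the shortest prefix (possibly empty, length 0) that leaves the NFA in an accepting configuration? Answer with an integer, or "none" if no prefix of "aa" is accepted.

Start in {0}.
Read 'a': {0} → {1, 2}.
None of the earlier sets intersect F, but {1, 2} does.

1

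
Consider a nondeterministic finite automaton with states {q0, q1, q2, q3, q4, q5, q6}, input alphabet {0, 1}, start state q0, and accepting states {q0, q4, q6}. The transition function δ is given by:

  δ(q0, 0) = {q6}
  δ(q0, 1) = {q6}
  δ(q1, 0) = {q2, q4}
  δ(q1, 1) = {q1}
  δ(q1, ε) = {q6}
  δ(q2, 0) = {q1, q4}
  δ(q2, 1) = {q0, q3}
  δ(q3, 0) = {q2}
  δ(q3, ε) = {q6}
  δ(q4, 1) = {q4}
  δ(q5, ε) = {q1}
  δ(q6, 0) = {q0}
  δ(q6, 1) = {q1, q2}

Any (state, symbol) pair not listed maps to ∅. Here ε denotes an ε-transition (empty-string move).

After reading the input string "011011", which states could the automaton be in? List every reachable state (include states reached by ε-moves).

{q0, q1, q2, q3, q4, q6}

Start in {q0}.
Read '0': {q0} → {q6}.
Read '1': {q6} → {q1, q2, q6}.
Read '1': {q1, q2, q6} → {q0, q1, q2, q3, q6}.
Read '0': {q0, q1, q2, q3, q6} → {q0, q1, q2, q4, q6}.
Read '1': {q0, q1, q2, q4, q6} → {q0, q1, q2, q3, q4, q6}.
Read '1': {q0, q1, q2, q3, q4, q6} → {q0, q1, q2, q3, q4, q6}.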